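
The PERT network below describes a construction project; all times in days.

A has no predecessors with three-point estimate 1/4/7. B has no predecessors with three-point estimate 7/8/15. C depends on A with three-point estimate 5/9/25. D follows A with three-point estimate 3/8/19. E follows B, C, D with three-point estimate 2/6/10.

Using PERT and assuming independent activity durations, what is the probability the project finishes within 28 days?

te_A = (1 + 4·4 + 7)/6 = 24/6 = 4; σ²_A = ((7−1)/6)² = 1.000
te_B = (7 + 4·8 + 15)/6 = 54/6 = 9; σ²_B = ((15−7)/6)² = 1.778
te_C = (5 + 4·9 + 25)/6 = 66/6 = 11; σ²_C = ((25−5)/6)² = 11.111
te_D = (3 + 4·8 + 19)/6 = 54/6 = 9; σ²_D = ((19−3)/6)² = 7.111
te_E = (2 + 4·6 + 10)/6 = 36/6 = 6; σ²_E = ((10−2)/6)² = 1.778

Forward pass:
ES_A = 0; EF_A = 4
ES_B = 0; EF_B = 9
ES_C = 4; EF_C = 4+11 = 15
ES_D = 4; EF_D = 4+9 = 13
ES_E = max(EF_B=9, EF_C=15, EF_D=13) = 15; EF_E = 15+6 = 21
Expected project duration μ = 21 days. Critical path: A → C → E.

Variance along critical path = 1.000 + 11.111 + 1.778 = 13.889; σ = √13.889 = 3.727 days.
Z = (28 − 21) / 3.727 = 1.878
P(T ≤ 28) = Φ(1.878) ≈ 0.970

0.970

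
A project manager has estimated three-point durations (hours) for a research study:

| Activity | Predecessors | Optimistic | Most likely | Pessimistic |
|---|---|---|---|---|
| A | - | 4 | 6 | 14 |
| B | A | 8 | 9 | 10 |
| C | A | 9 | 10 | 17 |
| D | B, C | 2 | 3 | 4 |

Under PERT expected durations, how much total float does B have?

te_A = (4 + 4·6 + 14)/6 = 42/6 = 7
te_B = (8 + 4·9 + 10)/6 = 54/6 = 9
te_C = (9 + 4·10 + 17)/6 = 66/6 = 11
te_D = (2 + 4·3 + 4)/6 = 18/6 = 3

Forward pass:
ES_A = 0; EF_A = 7
ES_B = 7; EF_B = 7+9 = 16
ES_C = 7; EF_C = 7+11 = 18
ES_D = max(EF_B=16, EF_C=18) = 18; EF_D = 18+3 = 21
Expected project duration μ = 21 hours. Critical path: A → C → D.

Backward pass:
LF_D = 21; LS_D = 21−3 = 18
LF_C = LS_D = 18; LS_C = 18−11 = 7
LF_B = LS_D = 18; LS_B = 18−9 = 9
LF_A = min(LS_B=9, LS_C=7) = 7; LS_A = 7−7 = 0
Slack_B = LS_B − ES_B = 9 − 7 = 2

2 hours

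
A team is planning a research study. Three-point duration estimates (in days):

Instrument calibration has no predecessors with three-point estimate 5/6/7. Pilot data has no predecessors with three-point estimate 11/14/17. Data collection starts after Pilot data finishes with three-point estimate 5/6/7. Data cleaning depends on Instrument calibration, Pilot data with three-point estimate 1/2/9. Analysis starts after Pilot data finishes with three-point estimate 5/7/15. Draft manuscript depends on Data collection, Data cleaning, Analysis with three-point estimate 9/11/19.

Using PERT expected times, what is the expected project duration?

34 days

te_Instrument calibration = (5 + 4·6 + 7)/6 = 36/6 = 6
te_Pilot data = (11 + 4·14 + 17)/6 = 84/6 = 14
te_Data collection = (5 + 4·6 + 7)/6 = 36/6 = 6
te_Data cleaning = (1 + 4·2 + 9)/6 = 18/6 = 3
te_Analysis = (5 + 4·7 + 15)/6 = 48/6 = 8
te_Draft manuscript = (9 + 4·11 + 19)/6 = 72/6 = 12

Forward pass:
ES_Instrument calibration = 0; EF_Instrument calibration = 6
ES_Pilot data = 0; EF_Pilot data = 14
ES_Data collection = 14; EF_Data collection = 14+6 = 20
ES_Data cleaning = max(EF_Instrument calibration=6, EF_Pilot data=14) = 14; EF_Data cleaning = 14+3 = 17
ES_Analysis = 14; EF_Analysis = 14+8 = 22
ES_Draft manuscript = max(EF_Data collection=20, EF_Data cleaning=17, EF_Analysis=22) = 22; EF_Draft manuscript = 22+12 = 34
Expected project duration μ = 34 days. Critical path: Pilot data → Analysis → Draft manuscript.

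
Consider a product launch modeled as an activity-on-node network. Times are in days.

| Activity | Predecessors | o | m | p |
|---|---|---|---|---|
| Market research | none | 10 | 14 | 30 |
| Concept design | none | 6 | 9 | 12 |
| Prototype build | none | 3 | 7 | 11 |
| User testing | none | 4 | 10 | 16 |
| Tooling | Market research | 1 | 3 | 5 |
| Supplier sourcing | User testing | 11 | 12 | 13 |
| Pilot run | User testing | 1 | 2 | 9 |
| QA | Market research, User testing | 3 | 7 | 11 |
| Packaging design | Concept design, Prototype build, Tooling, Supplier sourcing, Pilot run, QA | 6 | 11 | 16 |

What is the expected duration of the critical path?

te_Market research = (10 + 4·14 + 30)/6 = 96/6 = 16
te_Concept design = (6 + 4·9 + 12)/6 = 54/6 = 9
te_Prototype build = (3 + 4·7 + 11)/6 = 42/6 = 7
te_User testing = (4 + 4·10 + 16)/6 = 60/6 = 10
te_Tooling = (1 + 4·3 + 5)/6 = 18/6 = 3
te_Supplier sourcing = (11 + 4·12 + 13)/6 = 72/6 = 12
te_Pilot run = (1 + 4·2 + 9)/6 = 18/6 = 3
te_QA = (3 + 4·7 + 11)/6 = 42/6 = 7
te_Packaging design = (6 + 4·11 + 16)/6 = 66/6 = 11

Forward pass:
ES_Market research = 0; EF_Market research = 16
ES_Concept design = 0; EF_Concept design = 9
ES_Prototype build = 0; EF_Prototype build = 7
ES_User testing = 0; EF_User testing = 10
ES_Tooling = 16; EF_Tooling = 16+3 = 19
ES_Supplier sourcing = 10; EF_Supplier sourcing = 10+12 = 22
ES_Pilot run = 10; EF_Pilot run = 10+3 = 13
ES_QA = max(EF_Market research=16, EF_User testing=10) = 16; EF_QA = 16+7 = 23
ES_Packaging design = max(EF_Concept design=9, EF_Prototype build=7, EF_Tooling=19, EF_Supplier sourcing=22, EF_Pilot run=13, EF_QA=23) = 23; EF_Packaging design = 23+11 = 34
Expected project duration μ = 34 days. Critical path: Market research → QA → Packaging design.

34 days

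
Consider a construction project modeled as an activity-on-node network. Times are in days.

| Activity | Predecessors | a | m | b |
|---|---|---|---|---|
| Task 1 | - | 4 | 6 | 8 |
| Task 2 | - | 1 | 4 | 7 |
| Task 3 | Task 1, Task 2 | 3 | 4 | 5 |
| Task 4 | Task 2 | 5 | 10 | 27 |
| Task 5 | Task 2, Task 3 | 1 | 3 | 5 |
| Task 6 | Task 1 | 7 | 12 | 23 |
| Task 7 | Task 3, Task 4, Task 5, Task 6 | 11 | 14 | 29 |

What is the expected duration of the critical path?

35 days

te_Task 1 = (4 + 4·6 + 8)/6 = 36/6 = 6
te_Task 2 = (1 + 4·4 + 7)/6 = 24/6 = 4
te_Task 3 = (3 + 4·4 + 5)/6 = 24/6 = 4
te_Task 4 = (5 + 4·10 + 27)/6 = 72/6 = 12
te_Task 5 = (1 + 4·3 + 5)/6 = 18/6 = 3
te_Task 6 = (7 + 4·12 + 23)/6 = 78/6 = 13
te_Task 7 = (11 + 4·14 + 29)/6 = 96/6 = 16

Forward pass:
ES_Task 1 = 0; EF_Task 1 = 6
ES_Task 2 = 0; EF_Task 2 = 4
ES_Task 3 = max(EF_Task 1=6, EF_Task 2=4) = 6; EF_Task 3 = 6+4 = 10
ES_Task 4 = 4; EF_Task 4 = 4+12 = 16
ES_Task 5 = max(EF_Task 2=4, EF_Task 3=10) = 10; EF_Task 5 = 10+3 = 13
ES_Task 6 = 6; EF_Task 6 = 6+13 = 19
ES_Task 7 = max(EF_Task 3=10, EF_Task 4=16, EF_Task 5=13, EF_Task 6=19) = 19; EF_Task 7 = 19+16 = 35
Expected project duration μ = 35 days. Critical path: Task 1 → Task 6 → Task 7.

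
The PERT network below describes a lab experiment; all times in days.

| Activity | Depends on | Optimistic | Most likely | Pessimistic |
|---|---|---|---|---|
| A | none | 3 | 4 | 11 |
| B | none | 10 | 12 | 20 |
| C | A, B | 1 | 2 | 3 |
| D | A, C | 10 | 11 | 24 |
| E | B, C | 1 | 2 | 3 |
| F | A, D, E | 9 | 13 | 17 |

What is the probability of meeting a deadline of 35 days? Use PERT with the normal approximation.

te_A = (3 + 4·4 + 11)/6 = 30/6 = 5; σ²_A = ((11−3)/6)² = 1.778
te_B = (10 + 4·12 + 20)/6 = 78/6 = 13; σ²_B = ((20−10)/6)² = 2.778
te_C = (1 + 4·2 + 3)/6 = 12/6 = 2; σ²_C = ((3−1)/6)² = 0.111
te_D = (10 + 4·11 + 24)/6 = 78/6 = 13; σ²_D = ((24−10)/6)² = 5.444
te_E = (1 + 4·2 + 3)/6 = 12/6 = 2; σ²_E = ((3−1)/6)² = 0.111
te_F = (9 + 4·13 + 17)/6 = 78/6 = 13; σ²_F = ((17−9)/6)² = 1.778

Forward pass:
ES_A = 0; EF_A = 5
ES_B = 0; EF_B = 13
ES_C = max(EF_A=5, EF_B=13) = 13; EF_C = 13+2 = 15
ES_D = max(EF_A=5, EF_C=15) = 15; EF_D = 15+13 = 28
ES_E = max(EF_B=13, EF_C=15) = 15; EF_E = 15+2 = 17
ES_F = max(EF_A=5, EF_D=28, EF_E=17) = 28; EF_F = 28+13 = 41
Expected project duration μ = 41 days. Critical path: B → C → D → F.

Variance along critical path = 2.778 + 0.111 + 5.444 + 1.778 = 10.111; σ = √10.111 = 3.180 days.
Z = (35 − 41) / 3.180 = -1.887
P(T ≤ 35) = Φ(-1.887) ≈ 0.030

0.030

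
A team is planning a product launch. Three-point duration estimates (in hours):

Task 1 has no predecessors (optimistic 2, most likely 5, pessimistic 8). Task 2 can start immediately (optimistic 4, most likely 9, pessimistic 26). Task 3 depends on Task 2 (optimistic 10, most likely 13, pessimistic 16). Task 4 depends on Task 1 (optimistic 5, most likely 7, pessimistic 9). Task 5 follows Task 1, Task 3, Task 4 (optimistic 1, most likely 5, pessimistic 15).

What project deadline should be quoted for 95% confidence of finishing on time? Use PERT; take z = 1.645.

te_Task 1 = (2 + 4·5 + 8)/6 = 30/6 = 5; σ²_Task 1 = ((8−2)/6)² = 1.000
te_Task 2 = (4 + 4·9 + 26)/6 = 66/6 = 11; σ²_Task 2 = ((26−4)/6)² = 13.444
te_Task 3 = (10 + 4·13 + 16)/6 = 78/6 = 13; σ²_Task 3 = ((16−10)/6)² = 1.000
te_Task 4 = (5 + 4·7 + 9)/6 = 42/6 = 7; σ²_Task 4 = ((9−5)/6)² = 0.444
te_Task 5 = (1 + 4·5 + 15)/6 = 36/6 = 6; σ²_Task 5 = ((15−1)/6)² = 5.444

Forward pass:
ES_Task 1 = 0; EF_Task 1 = 5
ES_Task 2 = 0; EF_Task 2 = 11
ES_Task 3 = 11; EF_Task 3 = 11+13 = 24
ES_Task 4 = 5; EF_Task 4 = 5+7 = 12
ES_Task 5 = max(EF_Task 1=5, EF_Task 3=24, EF_Task 4=12) = 24; EF_Task 5 = 24+6 = 30
Expected project duration μ = 30 hours. Critical path: Task 2 → Task 3 → Task 5.

Variance along critical path = 13.444 + 1.000 + 5.444 = 19.889; σ = 4.460 hours.
D = μ + z·σ = 30 + 1.645·4.460 = 37.3 hours

37.3 hours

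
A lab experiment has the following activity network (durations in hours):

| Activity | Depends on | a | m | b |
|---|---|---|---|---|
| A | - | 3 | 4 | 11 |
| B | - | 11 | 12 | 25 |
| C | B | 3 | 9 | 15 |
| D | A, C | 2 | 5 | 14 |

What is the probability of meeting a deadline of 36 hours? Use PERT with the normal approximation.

te_A = (3 + 4·4 + 11)/6 = 30/6 = 5; σ²_A = ((11−3)/6)² = 1.778
te_B = (11 + 4·12 + 25)/6 = 84/6 = 14; σ²_B = ((25−11)/6)² = 5.444
te_C = (3 + 4·9 + 15)/6 = 54/6 = 9; σ²_C = ((15−3)/6)² = 4.000
te_D = (2 + 4·5 + 14)/6 = 36/6 = 6; σ²_D = ((14−2)/6)² = 4.000

Forward pass:
ES_A = 0; EF_A = 5
ES_B = 0; EF_B = 14
ES_C = 14; EF_C = 14+9 = 23
ES_D = max(EF_A=5, EF_C=23) = 23; EF_D = 23+6 = 29
Expected project duration μ = 29 hours. Critical path: B → C → D.

Variance along critical path = 5.444 + 4.000 + 4.000 = 13.444; σ = √13.444 = 3.667 hours.
Z = (36 − 29) / 3.667 = 1.909
P(T ≤ 36) = Φ(1.909) ≈ 0.972

0.972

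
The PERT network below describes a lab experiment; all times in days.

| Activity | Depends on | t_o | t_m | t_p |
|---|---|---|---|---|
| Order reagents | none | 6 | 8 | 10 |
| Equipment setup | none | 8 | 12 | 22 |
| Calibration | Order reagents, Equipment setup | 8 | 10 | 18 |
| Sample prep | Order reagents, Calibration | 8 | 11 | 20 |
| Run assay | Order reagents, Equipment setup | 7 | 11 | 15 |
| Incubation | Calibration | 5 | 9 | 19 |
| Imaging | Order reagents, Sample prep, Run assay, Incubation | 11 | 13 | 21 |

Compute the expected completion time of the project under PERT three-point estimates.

50 days

te_Order reagents = (6 + 4·8 + 10)/6 = 48/6 = 8
te_Equipment setup = (8 + 4·12 + 22)/6 = 78/6 = 13
te_Calibration = (8 + 4·10 + 18)/6 = 66/6 = 11
te_Sample prep = (8 + 4·11 + 20)/6 = 72/6 = 12
te_Run assay = (7 + 4·11 + 15)/6 = 66/6 = 11
te_Incubation = (5 + 4·9 + 19)/6 = 60/6 = 10
te_Imaging = (11 + 4·13 + 21)/6 = 84/6 = 14

Forward pass:
ES_Order reagents = 0; EF_Order reagents = 8
ES_Equipment setup = 0; EF_Equipment setup = 13
ES_Calibration = max(EF_Order reagents=8, EF_Equipment setup=13) = 13; EF_Calibration = 13+11 = 24
ES_Sample prep = max(EF_Order reagents=8, EF_Calibration=24) = 24; EF_Sample prep = 24+12 = 36
ES_Run assay = max(EF_Order reagents=8, EF_Equipment setup=13) = 13; EF_Run assay = 13+11 = 24
ES_Incubation = 24; EF_Incubation = 24+10 = 34
ES_Imaging = max(EF_Order reagents=8, EF_Sample prep=36, EF_Run assay=24, EF_Incubation=34) = 36; EF_Imaging = 36+14 = 50
Expected project duration μ = 50 days. Critical path: Equipment setup → Calibration → Sample prep → Imaging.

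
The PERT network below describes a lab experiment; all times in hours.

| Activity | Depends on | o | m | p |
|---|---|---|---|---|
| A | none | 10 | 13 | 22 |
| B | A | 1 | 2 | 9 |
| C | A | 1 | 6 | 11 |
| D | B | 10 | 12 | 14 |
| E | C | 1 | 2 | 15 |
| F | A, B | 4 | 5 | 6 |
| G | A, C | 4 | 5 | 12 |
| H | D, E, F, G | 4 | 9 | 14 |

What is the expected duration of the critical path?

38 hours

te_A = (10 + 4·13 + 22)/6 = 84/6 = 14
te_B = (1 + 4·2 + 9)/6 = 18/6 = 3
te_C = (1 + 4·6 + 11)/6 = 36/6 = 6
te_D = (10 + 4·12 + 14)/6 = 72/6 = 12
te_E = (1 + 4·2 + 15)/6 = 24/6 = 4
te_F = (4 + 4·5 + 6)/6 = 30/6 = 5
te_G = (4 + 4·5 + 12)/6 = 36/6 = 6
te_H = (4 + 4·9 + 14)/6 = 54/6 = 9

Forward pass:
ES_A = 0; EF_A = 14
ES_B = 14; EF_B = 14+3 = 17
ES_C = 14; EF_C = 14+6 = 20
ES_D = 17; EF_D = 17+12 = 29
ES_E = 20; EF_E = 20+4 = 24
ES_F = max(EF_A=14, EF_B=17) = 17; EF_F = 17+5 = 22
ES_G = max(EF_A=14, EF_C=20) = 20; EF_G = 20+6 = 26
ES_H = max(EF_D=29, EF_E=24, EF_F=22, EF_G=26) = 29; EF_H = 29+9 = 38
Expected project duration μ = 38 hours. Critical path: A → B → D → H.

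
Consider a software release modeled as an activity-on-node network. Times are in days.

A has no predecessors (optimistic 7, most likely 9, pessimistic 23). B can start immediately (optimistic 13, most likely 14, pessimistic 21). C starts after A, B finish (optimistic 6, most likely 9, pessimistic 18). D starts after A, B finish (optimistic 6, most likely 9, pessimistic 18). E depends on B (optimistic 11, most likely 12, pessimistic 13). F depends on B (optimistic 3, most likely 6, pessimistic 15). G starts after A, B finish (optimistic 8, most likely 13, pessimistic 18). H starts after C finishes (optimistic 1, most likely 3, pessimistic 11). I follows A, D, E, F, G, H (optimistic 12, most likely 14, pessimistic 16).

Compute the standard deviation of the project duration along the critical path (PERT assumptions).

te_A = (7 + 4·9 + 23)/6 = 66/6 = 11; σ²_A = ((23−7)/6)² = 7.111
te_B = (13 + 4·14 + 21)/6 = 90/6 = 15; σ²_B = ((21−13)/6)² = 1.778
te_C = (6 + 4·9 + 18)/6 = 60/6 = 10; σ²_C = ((18−6)/6)² = 4.000
te_D = (6 + 4·9 + 18)/6 = 60/6 = 10; σ²_D = ((18−6)/6)² = 4.000
te_E = (11 + 4·12 + 13)/6 = 72/6 = 12; σ²_E = ((13−11)/6)² = 0.111
te_F = (3 + 4·6 + 15)/6 = 42/6 = 7; σ²_F = ((15−3)/6)² = 4.000
te_G = (8 + 4·13 + 18)/6 = 78/6 = 13; σ²_G = ((18−8)/6)² = 2.778
te_H = (1 + 4·3 + 11)/6 = 24/6 = 4; σ²_H = ((11−1)/6)² = 2.778
te_I = (12 + 4·14 + 16)/6 = 84/6 = 14; σ²_I = ((16−12)/6)² = 0.444

Forward pass:
ES_A = 0; EF_A = 11
ES_B = 0; EF_B = 15
ES_C = max(EF_A=11, EF_B=15) = 15; EF_C = 15+10 = 25
ES_D = max(EF_A=11, EF_B=15) = 15; EF_D = 15+10 = 25
ES_E = 15; EF_E = 15+12 = 27
ES_F = 15; EF_F = 15+7 = 22
ES_G = max(EF_A=11, EF_B=15) = 15; EF_G = 15+13 = 28
ES_H = 25; EF_H = 25+4 = 29
ES_I = max(EF_A=11, EF_D=25, EF_E=27, EF_F=22, EF_G=28, EF_H=29) = 29; EF_I = 29+14 = 43
Expected project duration μ = 43 days. Critical path: B → C → H → I.

Variance along critical path = 1.778 + 4.000 + 2.778 + 0.444 = 9.000
σ = √9.000 = 3.000 days

3.00 days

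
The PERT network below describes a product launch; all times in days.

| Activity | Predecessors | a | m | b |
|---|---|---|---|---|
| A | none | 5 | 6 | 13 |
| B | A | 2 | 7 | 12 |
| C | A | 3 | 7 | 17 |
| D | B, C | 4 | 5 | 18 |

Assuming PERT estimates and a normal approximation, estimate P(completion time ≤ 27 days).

te_A = (5 + 4·6 + 13)/6 = 42/6 = 7; σ²_A = ((13−5)/6)² = 1.778
te_B = (2 + 4·7 + 12)/6 = 42/6 = 7; σ²_B = ((12−2)/6)² = 2.778
te_C = (3 + 4·7 + 17)/6 = 48/6 = 8; σ²_C = ((17−3)/6)² = 5.444
te_D = (4 + 4·5 + 18)/6 = 42/6 = 7; σ²_D = ((18−4)/6)² = 5.444

Forward pass:
ES_A = 0; EF_A = 7
ES_B = 7; EF_B = 7+7 = 14
ES_C = 7; EF_C = 7+8 = 15
ES_D = max(EF_B=14, EF_C=15) = 15; EF_D = 15+7 = 22
Expected project duration μ = 22 days. Critical path: A → C → D.

Variance along critical path = 1.778 + 5.444 + 5.444 = 12.667; σ = √12.667 = 3.559 days.
Z = (27 − 22) / 3.559 = 1.405
P(T ≤ 27) = Φ(1.405) ≈ 0.920

0.920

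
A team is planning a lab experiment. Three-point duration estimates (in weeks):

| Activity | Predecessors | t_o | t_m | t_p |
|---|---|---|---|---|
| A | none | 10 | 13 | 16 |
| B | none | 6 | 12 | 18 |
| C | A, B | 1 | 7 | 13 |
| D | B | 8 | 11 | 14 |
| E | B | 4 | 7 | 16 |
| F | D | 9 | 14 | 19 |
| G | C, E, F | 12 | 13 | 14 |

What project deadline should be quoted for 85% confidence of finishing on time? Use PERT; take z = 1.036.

52.9 weeks

te_A = (10 + 4·13 + 16)/6 = 78/6 = 13; σ²_A = ((16−10)/6)² = 1.000
te_B = (6 + 4·12 + 18)/6 = 72/6 = 12; σ²_B = ((18−6)/6)² = 4.000
te_C = (1 + 4·7 + 13)/6 = 42/6 = 7; σ²_C = ((13−1)/6)² = 4.000
te_D = (8 + 4·11 + 14)/6 = 66/6 = 11; σ²_D = ((14−8)/6)² = 1.000
te_E = (4 + 4·7 + 16)/6 = 48/6 = 8; σ²_E = ((16−4)/6)² = 4.000
te_F = (9 + 4·14 + 19)/6 = 84/6 = 14; σ²_F = ((19−9)/6)² = 2.778
te_G = (12 + 4·13 + 14)/6 = 78/6 = 13; σ²_G = ((14−12)/6)² = 0.111

Forward pass:
ES_A = 0; EF_A = 13
ES_B = 0; EF_B = 12
ES_C = max(EF_A=13, EF_B=12) = 13; EF_C = 13+7 = 20
ES_D = 12; EF_D = 12+11 = 23
ES_E = 12; EF_E = 12+8 = 20
ES_F = 23; EF_F = 23+14 = 37
ES_G = max(EF_C=20, EF_E=20, EF_F=37) = 37; EF_G = 37+13 = 50
Expected project duration μ = 50 weeks. Critical path: B → D → F → G.

Variance along critical path = 4.000 + 1.000 + 2.778 + 0.111 = 7.889; σ = 2.809 weeks.
D = μ + z·σ = 50 + 1.036·2.809 = 52.9 weeks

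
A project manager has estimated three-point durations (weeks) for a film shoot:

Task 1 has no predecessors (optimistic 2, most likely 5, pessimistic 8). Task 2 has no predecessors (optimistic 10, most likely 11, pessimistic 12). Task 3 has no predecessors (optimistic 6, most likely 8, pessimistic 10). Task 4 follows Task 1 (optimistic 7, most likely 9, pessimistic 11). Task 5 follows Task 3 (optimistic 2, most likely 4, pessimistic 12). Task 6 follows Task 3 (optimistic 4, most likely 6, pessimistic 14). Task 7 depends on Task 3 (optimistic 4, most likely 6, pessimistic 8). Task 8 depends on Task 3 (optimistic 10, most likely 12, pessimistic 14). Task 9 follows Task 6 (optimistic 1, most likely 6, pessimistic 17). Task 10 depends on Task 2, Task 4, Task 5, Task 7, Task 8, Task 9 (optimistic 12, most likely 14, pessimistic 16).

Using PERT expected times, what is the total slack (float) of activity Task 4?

te_Task 1 = (2 + 4·5 + 8)/6 = 30/6 = 5
te_Task 2 = (10 + 4·11 + 12)/6 = 66/6 = 11
te_Task 3 = (6 + 4·8 + 10)/6 = 48/6 = 8
te_Task 4 = (7 + 4·9 + 11)/6 = 54/6 = 9
te_Task 5 = (2 + 4·4 + 12)/6 = 30/6 = 5
te_Task 6 = (4 + 4·6 + 14)/6 = 42/6 = 7
te_Task 7 = (4 + 4·6 + 8)/6 = 36/6 = 6
te_Task 8 = (10 + 4·12 + 14)/6 = 72/6 = 12
te_Task 9 = (1 + 4·6 + 17)/6 = 42/6 = 7
te_Task 10 = (12 + 4·14 + 16)/6 = 84/6 = 14

Forward pass:
ES_Task 1 = 0; EF_Task 1 = 5
ES_Task 2 = 0; EF_Task 2 = 11
ES_Task 3 = 0; EF_Task 3 = 8
ES_Task 4 = 5; EF_Task 4 = 5+9 = 14
ES_Task 5 = 8; EF_Task 5 = 8+5 = 13
ES_Task 6 = 8; EF_Task 6 = 8+7 = 15
ES_Task 7 = 8; EF_Task 7 = 8+6 = 14
ES_Task 8 = 8; EF_Task 8 = 8+12 = 20
ES_Task 9 = 15; EF_Task 9 = 15+7 = 22
ES_Task 10 = max(EF_Task 2=11, EF_Task 4=14, EF_Task 5=13, EF_Task 7=14, EF_Task 8=20, EF_Task 9=22) = 22; EF_Task 10 = 22+14 = 36
Expected project duration μ = 36 weeks. Critical path: Task 3 → Task 6 → Task 9 → Task 10.

Backward pass:
LF_Task 10 = 36; LS_Task 10 = 36−14 = 22
LF_Task 9 = LS_Task 10 = 22; LS_Task 9 = 22−7 = 15
LF_Task 8 = LS_Task 10 = 22; LS_Task 8 = 22−12 = 10
LF_Task 7 = LS_Task 10 = 22; LS_Task 7 = 22−6 = 16
LF_Task 6 = LS_Task 9 = 15; LS_Task 6 = 15−7 = 8
LF_Task 5 = LS_Task 10 = 22; LS_Task 5 = 22−5 = 17
LF_Task 4 = LS_Task 10 = 22; LS_Task 4 = 22−9 = 13
LF_Task 3 = min(LS_Task 5=17, LS_Task 6=8, LS_Task 7=16, LS_Task 8=10) = 8; LS_Task 3 = 8−8 = 0
LF_Task 2 = LS_Task 10 = 22; LS_Task 2 = 22−11 = 11
LF_Task 1 = LS_Task 4 = 13; LS_Task 1 = 13−5 = 8
Slack_Task 4 = LS_Task 4 − ES_Task 4 = 13 − 5 = 8

8 weeks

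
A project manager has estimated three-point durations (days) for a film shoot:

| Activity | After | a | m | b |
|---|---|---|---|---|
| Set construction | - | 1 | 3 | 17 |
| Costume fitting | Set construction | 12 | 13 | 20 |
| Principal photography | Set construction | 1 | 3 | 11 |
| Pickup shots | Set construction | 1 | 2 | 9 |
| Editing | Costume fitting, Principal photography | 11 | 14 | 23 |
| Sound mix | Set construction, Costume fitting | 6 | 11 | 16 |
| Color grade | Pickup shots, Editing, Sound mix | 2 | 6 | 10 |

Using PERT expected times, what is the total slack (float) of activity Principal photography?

te_Set construction = (1 + 4·3 + 17)/6 = 30/6 = 5
te_Costume fitting = (12 + 4·13 + 20)/6 = 84/6 = 14
te_Principal photography = (1 + 4·3 + 11)/6 = 24/6 = 4
te_Pickup shots = (1 + 4·2 + 9)/6 = 18/6 = 3
te_Editing = (11 + 4·14 + 23)/6 = 90/6 = 15
te_Sound mix = (6 + 4·11 + 16)/6 = 66/6 = 11
te_Color grade = (2 + 4·6 + 10)/6 = 36/6 = 6

Forward pass:
ES_Set construction = 0; EF_Set construction = 5
ES_Costume fitting = 5; EF_Costume fitting = 5+14 = 19
ES_Principal photography = 5; EF_Principal photography = 5+4 = 9
ES_Pickup shots = 5; EF_Pickup shots = 5+3 = 8
ES_Editing = max(EF_Costume fitting=19, EF_Principal photography=9) = 19; EF_Editing = 19+15 = 34
ES_Sound mix = max(EF_Set construction=5, EF_Costume fitting=19) = 19; EF_Sound mix = 19+11 = 30
ES_Color grade = max(EF_Pickup shots=8, EF_Editing=34, EF_Sound mix=30) = 34; EF_Color grade = 34+6 = 40
Expected project duration μ = 40 days. Critical path: Set construction → Costume fitting → Editing → Color grade.

Backward pass:
LF_Color grade = 40; LS_Color grade = 40−6 = 34
LF_Sound mix = LS_Color grade = 34; LS_Sound mix = 34−11 = 23
LF_Editing = LS_Color grade = 34; LS_Editing = 34−15 = 19
LF_Pickup shots = LS_Color grade = 34; LS_Pickup shots = 34−3 = 31
LF_Principal photography = LS_Editing = 19; LS_Principal photography = 19−4 = 15
LF_Costume fitting = min(LS_Editing=19, LS_Sound mix=23) = 19; LS_Costume fitting = 19−14 = 5
LF_Set construction = min(LS_Costume fitting=5, LS_Principal photography=15, LS_Pickup shots=31, LS_Sound mix=23) = 5; LS_Set construction = 5−5 = 0
Slack_Principal photography = LS_Principal photography − ES_Principal photography = 15 − 5 = 10

10 days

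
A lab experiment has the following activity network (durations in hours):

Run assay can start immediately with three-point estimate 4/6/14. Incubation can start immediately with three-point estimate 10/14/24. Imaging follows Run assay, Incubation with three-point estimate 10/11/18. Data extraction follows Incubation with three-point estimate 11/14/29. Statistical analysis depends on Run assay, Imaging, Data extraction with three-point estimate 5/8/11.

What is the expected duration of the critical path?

39 hours

te_Run assay = (4 + 4·6 + 14)/6 = 42/6 = 7
te_Incubation = (10 + 4·14 + 24)/6 = 90/6 = 15
te_Imaging = (10 + 4·11 + 18)/6 = 72/6 = 12
te_Data extraction = (11 + 4·14 + 29)/6 = 96/6 = 16
te_Statistical analysis = (5 + 4·8 + 11)/6 = 48/6 = 8

Forward pass:
ES_Run assay = 0; EF_Run assay = 7
ES_Incubation = 0; EF_Incubation = 15
ES_Imaging = max(EF_Run assay=7, EF_Incubation=15) = 15; EF_Imaging = 15+12 = 27
ES_Data extraction = 15; EF_Data extraction = 15+16 = 31
ES_Statistical analysis = max(EF_Run assay=7, EF_Imaging=27, EF_Data extraction=31) = 31; EF_Statistical analysis = 31+8 = 39
Expected project duration μ = 39 hours. Critical path: Incubation → Data extraction → Statistical analysis.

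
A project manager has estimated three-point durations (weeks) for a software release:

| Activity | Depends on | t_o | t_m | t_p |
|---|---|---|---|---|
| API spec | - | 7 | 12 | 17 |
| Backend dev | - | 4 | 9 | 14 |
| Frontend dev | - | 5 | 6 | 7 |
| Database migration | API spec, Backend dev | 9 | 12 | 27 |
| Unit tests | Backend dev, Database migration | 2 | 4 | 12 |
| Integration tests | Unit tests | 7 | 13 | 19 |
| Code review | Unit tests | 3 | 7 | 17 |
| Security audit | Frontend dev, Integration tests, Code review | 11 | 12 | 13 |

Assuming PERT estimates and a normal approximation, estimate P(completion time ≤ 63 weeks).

te_API spec = (7 + 4·12 + 17)/6 = 72/6 = 12; σ²_API spec = ((17−7)/6)² = 2.778
te_Backend dev = (4 + 4·9 + 14)/6 = 54/6 = 9; σ²_Backend dev = ((14−4)/6)² = 2.778
te_Frontend dev = (5 + 4·6 + 7)/6 = 36/6 = 6; σ²_Frontend dev = ((7−5)/6)² = 0.111
te_Database migration = (9 + 4·12 + 27)/6 = 84/6 = 14; σ²_Database migration = ((27−9)/6)² = 9.000
te_Unit tests = (2 + 4·4 + 12)/6 = 30/6 = 5; σ²_Unit tests = ((12−2)/6)² = 2.778
te_Integration tests = (7 + 4·13 + 19)/6 = 78/6 = 13; σ²_Integration tests = ((19−7)/6)² = 4.000
te_Code review = (3 + 4·7 + 17)/6 = 48/6 = 8; σ²_Code review = ((17−3)/6)² = 5.444
te_Security audit = (11 + 4·12 + 13)/6 = 72/6 = 12; σ²_Security audit = ((13−11)/6)² = 0.111

Forward pass:
ES_API spec = 0; EF_API spec = 12
ES_Backend dev = 0; EF_Backend dev = 9
ES_Frontend dev = 0; EF_Frontend dev = 6
ES_Database migration = max(EF_API spec=12, EF_Backend dev=9) = 12; EF_Database migration = 12+14 = 26
ES_Unit tests = max(EF_Backend dev=9, EF_Database migration=26) = 26; EF_Unit tests = 26+5 = 31
ES_Integration tests = 31; EF_Integration tests = 31+13 = 44
ES_Code review = 31; EF_Code review = 31+8 = 39
ES_Security audit = max(EF_Frontend dev=6, EF_Integration tests=44, EF_Code review=39) = 44; EF_Security audit = 44+12 = 56
Expected project duration μ = 56 weeks. Critical path: API spec → Database migration → Unit tests → Integration tests → Security audit.

Variance along critical path = 2.778 + 9.000 + 2.778 + 4.000 + 0.111 = 18.667; σ = √18.667 = 4.320 weeks.
Z = (63 − 56) / 4.320 = 1.620
P(T ≤ 63) = Φ(1.620) ≈ 0.947

0.947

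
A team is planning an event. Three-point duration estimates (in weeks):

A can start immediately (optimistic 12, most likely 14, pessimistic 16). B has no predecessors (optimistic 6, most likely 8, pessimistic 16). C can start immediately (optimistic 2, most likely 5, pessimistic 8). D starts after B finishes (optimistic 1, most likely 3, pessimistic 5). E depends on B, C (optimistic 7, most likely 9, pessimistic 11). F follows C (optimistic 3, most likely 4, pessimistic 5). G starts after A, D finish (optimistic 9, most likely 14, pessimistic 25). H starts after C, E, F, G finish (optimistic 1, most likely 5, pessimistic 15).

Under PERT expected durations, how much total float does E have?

te_A = (12 + 4·14 + 16)/6 = 84/6 = 14
te_B = (6 + 4·8 + 16)/6 = 54/6 = 9
te_C = (2 + 4·5 + 8)/6 = 30/6 = 5
te_D = (1 + 4·3 + 5)/6 = 18/6 = 3
te_E = (7 + 4·9 + 11)/6 = 54/6 = 9
te_F = (3 + 4·4 + 5)/6 = 24/6 = 4
te_G = (9 + 4·14 + 25)/6 = 90/6 = 15
te_H = (1 + 4·5 + 15)/6 = 36/6 = 6

Forward pass:
ES_A = 0; EF_A = 14
ES_B = 0; EF_B = 9
ES_C = 0; EF_C = 5
ES_D = 9; EF_D = 9+3 = 12
ES_E = max(EF_B=9, EF_C=5) = 9; EF_E = 9+9 = 18
ES_F = 5; EF_F = 5+4 = 9
ES_G = max(EF_A=14, EF_D=12) = 14; EF_G = 14+15 = 29
ES_H = max(EF_C=5, EF_E=18, EF_F=9, EF_G=29) = 29; EF_H = 29+6 = 35
Expected project duration μ = 35 weeks. Critical path: A → G → H.

Backward pass:
LF_H = 35; LS_H = 35−6 = 29
LF_G = LS_H = 29; LS_G = 29−15 = 14
LF_F = LS_H = 29; LS_F = 29−4 = 25
LF_E = LS_H = 29; LS_E = 29−9 = 20
LF_D = LS_G = 14; LS_D = 14−3 = 11
LF_C = min(LS_E=20, LS_F=25, LS_H=29) = 20; LS_C = 20−5 = 15
LF_B = min(LS_D=11, LS_E=20) = 11; LS_B = 11−9 = 2
LF_A = LS_G = 14; LS_A = 14−14 = 0
Slack_E = LS_E − ES_E = 20 − 9 = 11

11 weeks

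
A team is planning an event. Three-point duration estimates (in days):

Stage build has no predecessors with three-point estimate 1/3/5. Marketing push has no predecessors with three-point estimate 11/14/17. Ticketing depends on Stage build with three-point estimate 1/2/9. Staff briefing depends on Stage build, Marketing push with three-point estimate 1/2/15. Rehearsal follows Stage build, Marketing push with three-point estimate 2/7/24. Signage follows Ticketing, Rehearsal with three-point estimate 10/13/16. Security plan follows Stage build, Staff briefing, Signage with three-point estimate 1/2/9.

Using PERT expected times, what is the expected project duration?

39 days

te_Stage build = (1 + 4·3 + 5)/6 = 18/6 = 3
te_Marketing push = (11 + 4·14 + 17)/6 = 84/6 = 14
te_Ticketing = (1 + 4·2 + 9)/6 = 18/6 = 3
te_Staff briefing = (1 + 4·2 + 15)/6 = 24/6 = 4
te_Rehearsal = (2 + 4·7 + 24)/6 = 54/6 = 9
te_Signage = (10 + 4·13 + 16)/6 = 78/6 = 13
te_Security plan = (1 + 4·2 + 9)/6 = 18/6 = 3

Forward pass:
ES_Stage build = 0; EF_Stage build = 3
ES_Marketing push = 0; EF_Marketing push = 14
ES_Ticketing = 3; EF_Ticketing = 3+3 = 6
ES_Staff briefing = max(EF_Stage build=3, EF_Marketing push=14) = 14; EF_Staff briefing = 14+4 = 18
ES_Rehearsal = max(EF_Stage build=3, EF_Marketing push=14) = 14; EF_Rehearsal = 14+9 = 23
ES_Signage = max(EF_Ticketing=6, EF_Rehearsal=23) = 23; EF_Signage = 23+13 = 36
ES_Security plan = max(EF_Stage build=3, EF_Staff briefing=18, EF_Signage=36) = 36; EF_Security plan = 36+3 = 39
Expected project duration μ = 39 days. Critical path: Marketing push → Rehearsal → Signage → Security plan.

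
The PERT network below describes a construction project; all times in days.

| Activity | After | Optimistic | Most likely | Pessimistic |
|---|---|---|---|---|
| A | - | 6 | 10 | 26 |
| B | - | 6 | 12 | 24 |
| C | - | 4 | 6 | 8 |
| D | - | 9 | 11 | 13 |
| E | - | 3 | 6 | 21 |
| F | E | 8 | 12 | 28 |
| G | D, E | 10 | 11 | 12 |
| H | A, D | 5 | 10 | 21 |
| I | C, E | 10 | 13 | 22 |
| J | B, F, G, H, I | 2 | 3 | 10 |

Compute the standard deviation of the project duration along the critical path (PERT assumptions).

4.47 days

te_A = (6 + 4·10 + 26)/6 = 72/6 = 12; σ²_A = ((26−6)/6)² = 11.111
te_B = (6 + 4·12 + 24)/6 = 78/6 = 13; σ²_B = ((24−6)/6)² = 9.000
te_C = (4 + 4·6 + 8)/6 = 36/6 = 6; σ²_C = ((8−4)/6)² = 0.444
te_D = (9 + 4·11 + 13)/6 = 66/6 = 11; σ²_D = ((13−9)/6)² = 0.444
te_E = (3 + 4·6 + 21)/6 = 48/6 = 8; σ²_E = ((21−3)/6)² = 9.000
te_F = (8 + 4·12 + 28)/6 = 84/6 = 14; σ²_F = ((28−8)/6)² = 11.111
te_G = (10 + 4·11 + 12)/6 = 66/6 = 11; σ²_G = ((12−10)/6)² = 0.111
te_H = (5 + 4·10 + 21)/6 = 66/6 = 11; σ²_H = ((21−5)/6)² = 7.111
te_I = (10 + 4·13 + 22)/6 = 84/6 = 14; σ²_I = ((22−10)/6)² = 4.000
te_J = (2 + 4·3 + 10)/6 = 24/6 = 4; σ²_J = ((10−2)/6)² = 1.778

Forward pass:
ES_A = 0; EF_A = 12
ES_B = 0; EF_B = 13
ES_C = 0; EF_C = 6
ES_D = 0; EF_D = 11
ES_E = 0; EF_E = 8
ES_F = 8; EF_F = 8+14 = 22
ES_G = max(EF_D=11, EF_E=8) = 11; EF_G = 11+11 = 22
ES_H = max(EF_A=12, EF_D=11) = 12; EF_H = 12+11 = 23
ES_I = max(EF_C=6, EF_E=8) = 8; EF_I = 8+14 = 22
ES_J = max(EF_B=13, EF_F=22, EF_G=22, EF_H=23, EF_I=22) = 23; EF_J = 23+4 = 27
Expected project duration μ = 27 days. Critical path: A → H → J.

Variance along critical path = 11.111 + 7.111 + 1.778 = 20.000
σ = √20.000 = 4.472 days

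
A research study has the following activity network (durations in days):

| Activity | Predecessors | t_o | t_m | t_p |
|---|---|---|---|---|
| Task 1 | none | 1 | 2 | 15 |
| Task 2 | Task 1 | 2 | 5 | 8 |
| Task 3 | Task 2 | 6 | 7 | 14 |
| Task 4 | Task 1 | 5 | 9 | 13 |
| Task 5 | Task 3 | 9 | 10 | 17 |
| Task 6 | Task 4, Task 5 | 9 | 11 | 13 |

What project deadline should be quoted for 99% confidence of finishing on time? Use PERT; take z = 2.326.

46.5 days

te_Task 1 = (1 + 4·2 + 15)/6 = 24/6 = 4; σ²_Task 1 = ((15−1)/6)² = 5.444
te_Task 2 = (2 + 4·5 + 8)/6 = 30/6 = 5; σ²_Task 2 = ((8−2)/6)² = 1.000
te_Task 3 = (6 + 4·7 + 14)/6 = 48/6 = 8; σ²_Task 3 = ((14−6)/6)² = 1.778
te_Task 4 = (5 + 4·9 + 13)/6 = 54/6 = 9; σ²_Task 4 = ((13−5)/6)² = 1.778
te_Task 5 = (9 + 4·10 + 17)/6 = 66/6 = 11; σ²_Task 5 = ((17−9)/6)² = 1.778
te_Task 6 = (9 + 4·11 + 13)/6 = 66/6 = 11; σ²_Task 6 = ((13−9)/6)² = 0.444

Forward pass:
ES_Task 1 = 0; EF_Task 1 = 4
ES_Task 2 = 4; EF_Task 2 = 4+5 = 9
ES_Task 3 = 9; EF_Task 3 = 9+8 = 17
ES_Task 4 = 4; EF_Task 4 = 4+9 = 13
ES_Task 5 = 17; EF_Task 5 = 17+11 = 28
ES_Task 6 = max(EF_Task 4=13, EF_Task 5=28) = 28; EF_Task 6 = 28+11 = 39
Expected project duration μ = 39 days. Critical path: Task 1 → Task 2 → Task 3 → Task 5 → Task 6.

Variance along critical path = 5.444 + 1.000 + 1.778 + 1.778 + 0.444 = 10.444; σ = 3.232 days.
D = μ + z·σ = 39 + 2.326·3.232 = 46.5 days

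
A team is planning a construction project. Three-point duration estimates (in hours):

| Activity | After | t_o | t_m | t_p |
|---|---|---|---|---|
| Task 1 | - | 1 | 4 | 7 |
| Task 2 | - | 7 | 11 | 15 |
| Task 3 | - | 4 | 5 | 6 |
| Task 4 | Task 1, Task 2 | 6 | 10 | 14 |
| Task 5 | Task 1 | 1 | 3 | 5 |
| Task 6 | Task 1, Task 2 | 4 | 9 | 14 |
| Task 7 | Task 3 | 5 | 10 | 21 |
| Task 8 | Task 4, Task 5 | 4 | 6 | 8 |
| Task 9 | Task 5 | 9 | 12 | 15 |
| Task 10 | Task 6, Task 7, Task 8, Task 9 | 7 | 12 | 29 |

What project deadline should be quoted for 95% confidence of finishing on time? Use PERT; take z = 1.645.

te_Task 1 = (1 + 4·4 + 7)/6 = 24/6 = 4; σ²_Task 1 = ((7−1)/6)² = 1.000
te_Task 2 = (7 + 4·11 + 15)/6 = 66/6 = 11; σ²_Task 2 = ((15−7)/6)² = 1.778
te_Task 3 = (4 + 4·5 + 6)/6 = 30/6 = 5; σ²_Task 3 = ((6−4)/6)² = 0.111
te_Task 4 = (6 + 4·10 + 14)/6 = 60/6 = 10; σ²_Task 4 = ((14−6)/6)² = 1.778
te_Task 5 = (1 + 4·3 + 5)/6 = 18/6 = 3; σ²_Task 5 = ((5−1)/6)² = 0.444
te_Task 6 = (4 + 4·9 + 14)/6 = 54/6 = 9; σ²_Task 6 = ((14−4)/6)² = 2.778
te_Task 7 = (5 + 4·10 + 21)/6 = 66/6 = 11; σ²_Task 7 = ((21−5)/6)² = 7.111
te_Task 8 = (4 + 4·6 + 8)/6 = 36/6 = 6; σ²_Task 8 = ((8−4)/6)² = 0.444
te_Task 9 = (9 + 4·12 + 15)/6 = 72/6 = 12; σ²_Task 9 = ((15−9)/6)² = 1.000
te_Task 10 = (7 + 4·12 + 29)/6 = 84/6 = 14; σ²_Task 10 = ((29−7)/6)² = 13.444

Forward pass:
ES_Task 1 = 0; EF_Task 1 = 4
ES_Task 2 = 0; EF_Task 2 = 11
ES_Task 3 = 0; EF_Task 3 = 5
ES_Task 4 = max(EF_Task 1=4, EF_Task 2=11) = 11; EF_Task 4 = 11+10 = 21
ES_Task 5 = 4; EF_Task 5 = 4+3 = 7
ES_Task 6 = max(EF_Task 1=4, EF_Task 2=11) = 11; EF_Task 6 = 11+9 = 20
ES_Task 7 = 5; EF_Task 7 = 5+11 = 16
ES_Task 8 = max(EF_Task 4=21, EF_Task 5=7) = 21; EF_Task 8 = 21+6 = 27
ES_Task 9 = 7; EF_Task 9 = 7+12 = 19
ES_Task 10 = max(EF_Task 6=20, EF_Task 7=16, EF_Task 8=27, EF_Task 9=19) = 27; EF_Task 10 = 27+14 = 41
Expected project duration μ = 41 hours. Critical path: Task 2 → Task 4 → Task 8 → Task 10.

Variance along critical path = 1.778 + 1.778 + 0.444 + 13.444 = 17.444; σ = 4.177 hours.
D = μ + z·σ = 41 + 1.645·4.177 = 47.9 hours

47.9 hours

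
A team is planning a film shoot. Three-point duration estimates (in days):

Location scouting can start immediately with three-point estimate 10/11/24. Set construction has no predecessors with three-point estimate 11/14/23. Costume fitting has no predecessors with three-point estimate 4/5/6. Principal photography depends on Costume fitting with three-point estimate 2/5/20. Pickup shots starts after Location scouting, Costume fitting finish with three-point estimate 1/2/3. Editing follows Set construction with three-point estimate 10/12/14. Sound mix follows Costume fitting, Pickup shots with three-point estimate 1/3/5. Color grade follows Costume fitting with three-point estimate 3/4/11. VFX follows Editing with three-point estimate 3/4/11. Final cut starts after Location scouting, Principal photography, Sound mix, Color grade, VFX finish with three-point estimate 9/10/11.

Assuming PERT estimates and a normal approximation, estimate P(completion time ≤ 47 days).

0.977

te_Location scouting = (10 + 4·11 + 24)/6 = 78/6 = 13; σ²_Location scouting = ((24−10)/6)² = 5.444
te_Set construction = (11 + 4·14 + 23)/6 = 90/6 = 15; σ²_Set construction = ((23−11)/6)² = 4.000
te_Costume fitting = (4 + 4·5 + 6)/6 = 30/6 = 5; σ²_Costume fitting = ((6−4)/6)² = 0.111
te_Principal photography = (2 + 4·5 + 20)/6 = 42/6 = 7; σ²_Principal photography = ((20−2)/6)² = 9.000
te_Pickup shots = (1 + 4·2 + 3)/6 = 12/6 = 2; σ²_Pickup shots = ((3−1)/6)² = 0.111
te_Editing = (10 + 4·12 + 14)/6 = 72/6 = 12; σ²_Editing = ((14−10)/6)² = 0.444
te_Sound mix = (1 + 4·3 + 5)/6 = 18/6 = 3; σ²_Sound mix = ((5−1)/6)² = 0.444
te_Color grade = (3 + 4·4 + 11)/6 = 30/6 = 5; σ²_Color grade = ((11−3)/6)² = 1.778
te_VFX = (3 + 4·4 + 11)/6 = 30/6 = 5; σ²_VFX = ((11−3)/6)² = 1.778
te_Final cut = (9 + 4·10 + 11)/6 = 60/6 = 10; σ²_Final cut = ((11−9)/6)² = 0.111

Forward pass:
ES_Location scouting = 0; EF_Location scouting = 13
ES_Set construction = 0; EF_Set construction = 15
ES_Costume fitting = 0; EF_Costume fitting = 5
ES_Principal photography = 5; EF_Principal photography = 5+7 = 12
ES_Pickup shots = max(EF_Location scouting=13, EF_Costume fitting=5) = 13; EF_Pickup shots = 13+2 = 15
ES_Editing = 15; EF_Editing = 15+12 = 27
ES_Sound mix = max(EF_Costume fitting=5, EF_Pickup shots=15) = 15; EF_Sound mix = 15+3 = 18
ES_Color grade = 5; EF_Color grade = 5+5 = 10
ES_VFX = 27; EF_VFX = 27+5 = 32
ES_Final cut = max(EF_Location scouting=13, EF_Principal photography=12, EF_Sound mix=18, EF_Color grade=10, EF_VFX=32) = 32; EF_Final cut = 32+10 = 42
Expected project duration μ = 42 days. Critical path: Set construction → Editing → VFX → Final cut.

Variance along critical path = 4.000 + 0.444 + 1.778 + 0.111 = 6.333; σ = √6.333 = 2.517 days.
Z = (47 − 42) / 2.517 = 1.987
P(T ≤ 47) = Φ(1.987) ≈ 0.977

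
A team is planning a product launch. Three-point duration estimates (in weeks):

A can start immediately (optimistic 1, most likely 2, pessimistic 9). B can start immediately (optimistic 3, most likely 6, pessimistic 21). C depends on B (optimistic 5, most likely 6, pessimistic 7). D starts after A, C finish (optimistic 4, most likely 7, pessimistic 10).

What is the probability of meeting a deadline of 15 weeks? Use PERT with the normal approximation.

0.030

te_A = (1 + 4·2 + 9)/6 = 18/6 = 3; σ²_A = ((9−1)/6)² = 1.778
te_B = (3 + 4·6 + 21)/6 = 48/6 = 8; σ²_B = ((21−3)/6)² = 9.000
te_C = (5 + 4·6 + 7)/6 = 36/6 = 6; σ²_C = ((7−5)/6)² = 0.111
te_D = (4 + 4·7 + 10)/6 = 42/6 = 7; σ²_D = ((10−4)/6)² = 1.000

Forward pass:
ES_A = 0; EF_A = 3
ES_B = 0; EF_B = 8
ES_C = 8; EF_C = 8+6 = 14
ES_D = max(EF_A=3, EF_C=14) = 14; EF_D = 14+7 = 21
Expected project duration μ = 21 weeks. Critical path: B → C → D.

Variance along critical path = 9.000 + 0.111 + 1.000 = 10.111; σ = √10.111 = 3.180 weeks.
Z = (15 − 21) / 3.180 = -1.887
P(T ≤ 15) = Φ(-1.887) ≈ 0.030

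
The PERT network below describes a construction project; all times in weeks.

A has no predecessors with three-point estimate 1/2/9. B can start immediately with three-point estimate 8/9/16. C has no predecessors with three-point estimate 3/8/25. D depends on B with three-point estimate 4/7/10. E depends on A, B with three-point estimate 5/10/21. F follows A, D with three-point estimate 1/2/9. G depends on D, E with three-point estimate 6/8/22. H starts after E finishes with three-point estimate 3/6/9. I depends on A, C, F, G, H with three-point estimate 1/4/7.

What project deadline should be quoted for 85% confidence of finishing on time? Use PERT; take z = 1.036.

39.3 weeks

te_A = (1 + 4·2 + 9)/6 = 18/6 = 3; σ²_A = ((9−1)/6)² = 1.778
te_B = (8 + 4·9 + 16)/6 = 60/6 = 10; σ²_B = ((16−8)/6)² = 1.778
te_C = (3 + 4·8 + 25)/6 = 60/6 = 10; σ²_C = ((25−3)/6)² = 13.444
te_D = (4 + 4·7 + 10)/6 = 42/6 = 7; σ²_D = ((10−4)/6)² = 1.000
te_E = (5 + 4·10 + 21)/6 = 66/6 = 11; σ²_E = ((21−5)/6)² = 7.111
te_F = (1 + 4·2 + 9)/6 = 18/6 = 3; σ²_F = ((9−1)/6)² = 1.778
te_G = (6 + 4·8 + 22)/6 = 60/6 = 10; σ²_G = ((22−6)/6)² = 7.111
te_H = (3 + 4·6 + 9)/6 = 36/6 = 6; σ²_H = ((9−3)/6)² = 1.000
te_I = (1 + 4·4 + 7)/6 = 24/6 = 4; σ²_I = ((7−1)/6)² = 1.000

Forward pass:
ES_A = 0; EF_A = 3
ES_B = 0; EF_B = 10
ES_C = 0; EF_C = 10
ES_D = 10; EF_D = 10+7 = 17
ES_E = max(EF_A=3, EF_B=10) = 10; EF_E = 10+11 = 21
ES_F = max(EF_A=3, EF_D=17) = 17; EF_F = 17+3 = 20
ES_G = max(EF_D=17, EF_E=21) = 21; EF_G = 21+10 = 31
ES_H = 21; EF_H = 21+6 = 27
ES_I = max(EF_A=3, EF_C=10, EF_F=20, EF_G=31, EF_H=27) = 31; EF_I = 31+4 = 35
Expected project duration μ = 35 weeks. Critical path: B → E → G → I.

Variance along critical path = 1.778 + 7.111 + 7.111 + 1.000 = 17.000; σ = 4.123 weeks.
D = μ + z·σ = 35 + 1.036·4.123 = 39.3 weeks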